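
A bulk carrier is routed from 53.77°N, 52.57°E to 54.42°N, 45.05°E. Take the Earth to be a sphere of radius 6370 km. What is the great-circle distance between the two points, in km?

495 km

cos σ = sin φ₁ sin φ₂ + cos φ₁ cos φ₂ cos Δλ
      = sin(53.77°)sin(54.42°) + cos(53.77°)cos(54.42°)cos(-7.52°) = 0.9970
σ = 4.455° → d = Rσ = 6370·0.07776 = 495 km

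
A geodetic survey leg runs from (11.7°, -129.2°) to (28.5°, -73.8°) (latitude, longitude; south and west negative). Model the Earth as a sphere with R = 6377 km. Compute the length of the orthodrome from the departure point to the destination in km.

Haversine: a = sin²(Δφ/2)+cos φ₁ cos φ₂ sin²(Δλ/2) = 0.20729;  σ = 2·atan2(√a,√(1−a))
σ = 54.167° → d = Rσ = 6377·0.94539 = 6029 km

6029 km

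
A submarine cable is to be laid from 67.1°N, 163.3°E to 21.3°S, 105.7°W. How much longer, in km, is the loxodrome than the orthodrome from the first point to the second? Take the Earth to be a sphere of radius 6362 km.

383 km

Great circle: cos σ = sin φ₁ sin φ₂ + cos φ₁ cos φ₂ cos Δλ,  σ = 1.9187 rad → d_gc = 12206.9 km
Rhumb line: Δψ = -1.9774, q = Δφ/Δψ = 0.7802, d_rh = R√(Δφ²+q²Δλ²) = 12589.9 km
Excess = 12589.9 − 12206.9 = 383.0 ≈ 383 km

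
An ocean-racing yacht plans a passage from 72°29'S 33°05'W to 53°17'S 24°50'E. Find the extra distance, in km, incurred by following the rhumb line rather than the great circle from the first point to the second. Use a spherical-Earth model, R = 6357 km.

119 km

Great circle: cos σ = sin φ₁ sin φ₂ + cos φ₁ cos φ₂ cos Δλ,  σ = 0.5355 rad → d_gc = 3404.2 km
Rhumb line: Δψ = +0.7673, q = Δφ/Δψ = 0.4367, d_rh = R√(Δφ²+q²Δλ²) = 3523.3 km
Excess = 3523.3 − 3404.2 = 119.1 ≈ 119 km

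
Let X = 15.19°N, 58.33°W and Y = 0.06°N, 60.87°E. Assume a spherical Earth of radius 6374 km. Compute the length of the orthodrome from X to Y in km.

13135 km

cos σ = sin φ₁ sin φ₂ + cos φ₁ cos φ₂ cos Δλ
      = sin(15.19°)sin(0.06°) + cos(15.19°)cos(0.06°)cos(119.20°) = -0.4705
σ = 118.069° → d = Rσ = 6374·2.06070 = 13135 km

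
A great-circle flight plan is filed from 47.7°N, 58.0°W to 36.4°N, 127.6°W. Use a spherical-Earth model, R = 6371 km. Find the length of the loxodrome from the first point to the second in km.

Δψ = ln[tan(π/4+φ₂/2)/tan(π/4+φ₁/2)] = -0.2667;  Δφ = -0.1972 rad,  Δλ = -1.2147 rad
q = Δφ/Δψ = 0.7394
d = R·√(Δφ² + q²Δλ²) = 6371·0.91957 = 5859 km

5859 km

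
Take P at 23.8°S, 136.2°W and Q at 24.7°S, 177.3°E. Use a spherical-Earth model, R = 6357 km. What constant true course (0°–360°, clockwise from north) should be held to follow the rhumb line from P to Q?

Δψ = ln[tan(π/4+φ₂/2)/tan(π/4+φ₁/2)] = -0.0172
Δλ = -0.8116 rad (taken the short way round)
course = atan2(Δλ, Δψ) = 268.78°

268.8°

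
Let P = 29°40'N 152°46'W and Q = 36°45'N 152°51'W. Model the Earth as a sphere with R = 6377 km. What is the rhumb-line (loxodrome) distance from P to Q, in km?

788 km

Δψ = ln[tan(π/4+φ₂/2)/tan(π/4+φ₁/2)] = +0.1479;  Δφ = +0.1236 rad,  Δλ = -0.0015 rad
q = Δφ/Δψ = 0.8357
d = R·√(Δφ² + q²Δλ²) = 6377·0.12363 = 788 km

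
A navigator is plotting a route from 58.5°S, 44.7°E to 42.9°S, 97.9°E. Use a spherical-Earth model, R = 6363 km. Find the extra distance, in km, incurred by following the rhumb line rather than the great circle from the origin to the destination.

91 km

Great circle: cos σ = sin φ₁ sin φ₂ + cos φ₁ cos φ₂ cos Δλ,  σ = 0.6272 rad → d_gc = 3990.7 km
Rhumb line: Δψ = +0.4353, q = Δφ/Δψ = 0.6255, d_rh = R√(Δφ²+q²Δλ²) = 4081.5 km
Excess = 4081.5 − 3990.7 = 90.8 ≈ 91 km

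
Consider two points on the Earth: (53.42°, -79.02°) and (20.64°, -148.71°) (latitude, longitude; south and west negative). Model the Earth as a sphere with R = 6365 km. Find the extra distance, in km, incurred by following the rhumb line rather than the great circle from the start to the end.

179 km

Great circle: cos σ = sin φ₁ sin φ₂ + cos φ₁ cos φ₂ cos Δλ,  σ = 1.0740 rad → d_gc = 6835.8 km
Rhumb line: Δψ = -0.7388, q = Δφ/Δψ = 0.7744, d_rh = R√(Δφ²+q²Δλ²) = 7014.6 km
Excess = 7014.6 − 6835.8 = 178.8 ≈ 179 km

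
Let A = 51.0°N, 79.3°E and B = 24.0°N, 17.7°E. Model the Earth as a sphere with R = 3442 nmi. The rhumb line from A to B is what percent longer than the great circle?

Great circle: σ = 0.9403 rad → d_gc = Rσ = 3236.6 nmi
Rhumb: Δφ = -0.4712, Δλ = -1.0751, Δψ = -0.6064, q = Δφ/Δψ = 0.7771 → d_rh = R√(Δφ²+q²Δλ²) = 3301.5 nmi
Excess = (3301.5 − 3236.6) / 3236.6 = 64.9 / 3236.6 = 2.01% ≈ 2.0%

2.0%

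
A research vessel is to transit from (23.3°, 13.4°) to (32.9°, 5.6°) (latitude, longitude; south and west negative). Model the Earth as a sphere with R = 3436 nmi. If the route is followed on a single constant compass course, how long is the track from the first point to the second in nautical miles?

708 nmi

Rhumb course C = atan2(Δλ, Δψ) with Δψ = ln[tan(π/4+φ₂/2)/tan(π/4+φ₁/2)] = +0.1903, Δλ = -0.1361 → C = 324.42°
d = R·|Δφ| / |cos C| = 3436·0.16755 / 0.81330 = 708 nmi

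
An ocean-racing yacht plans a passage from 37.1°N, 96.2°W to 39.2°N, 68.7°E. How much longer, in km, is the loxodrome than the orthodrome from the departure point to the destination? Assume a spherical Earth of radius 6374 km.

Great circle: cos σ = sin φ₁ sin φ₂ + cos φ₁ cos φ₂ cos Δλ,  σ = 1.7880 rad → d_gc = 11396.7 km
Rhumb line: Δψ = +0.0466, q = Δφ/Δψ = 0.7863, d_rh = R√(Δφ²+q²Δλ²) = 14426.3 km
Excess = 14426.3 − 11396.7 = 3029.6 ≈ 3030 km

3030 km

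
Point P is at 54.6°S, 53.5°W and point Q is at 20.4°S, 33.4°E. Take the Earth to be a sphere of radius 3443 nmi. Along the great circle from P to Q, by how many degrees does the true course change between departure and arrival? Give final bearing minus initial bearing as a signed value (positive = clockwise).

Initial bearing θ₁ = atan2(sin Δλ cos φ₂, cos φ₁ sin φ₂ − sin φ₁ cos φ₂ cos Δλ) = 99.74°
Final bearing θ₂ = (initial bearing from the destination back to the start) + 180° = 37.53°
Δθ = θ₂ − θ₁ = -62.2°

-62.2°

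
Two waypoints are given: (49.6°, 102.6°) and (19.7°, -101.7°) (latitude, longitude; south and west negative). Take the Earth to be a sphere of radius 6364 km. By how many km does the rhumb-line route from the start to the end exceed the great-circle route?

2364 km

Great circle: cos σ = sin φ₁ sin φ₂ + cos φ₁ cos φ₂ cos Δλ,  σ = 1.8749 rad → d_gc = 11931.7 km
Rhumb line: Δψ = -0.6491, q = Δφ/Δψ = 0.8040, d_rh = R√(Δφ²+q²Δλ²) = 14295.9 km
Excess = 14295.9 − 11931.7 = 2364.2 ≈ 2364 km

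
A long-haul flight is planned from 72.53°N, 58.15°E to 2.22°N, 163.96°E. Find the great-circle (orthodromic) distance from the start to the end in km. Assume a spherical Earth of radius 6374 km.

cos σ = sin φ₁ sin φ₂ + cos φ₁ cos φ₂ cos Δλ
      = sin(72.53°)sin(2.22°) + cos(72.53°)cos(2.22°)cos(105.81°) = -0.0448
σ = 92.567° → d = Rσ = 6374·1.61559 = 10298 km

10298 km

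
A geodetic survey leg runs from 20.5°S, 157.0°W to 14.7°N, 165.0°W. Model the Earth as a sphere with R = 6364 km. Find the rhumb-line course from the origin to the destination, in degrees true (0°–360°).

Δψ = ln[tan(π/4+φ₂/2)/tan(π/4+φ₁/2)] = +0.6251
Δλ = -0.1396 rad (taken the short way round)
course = atan2(Δλ, Δψ) = 347.41°

347.4°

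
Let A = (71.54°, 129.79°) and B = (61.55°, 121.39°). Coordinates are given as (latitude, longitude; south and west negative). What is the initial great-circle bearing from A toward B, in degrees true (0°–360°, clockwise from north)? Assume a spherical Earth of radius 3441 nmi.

202.4°

θ = atan2( sin Δλ·cos φ₂ ,  cos φ₁ sin φ₂ − sin φ₁ cos φ₂ cos Δλ )
  = atan2(-0.0696, -0.1686) = 202.43°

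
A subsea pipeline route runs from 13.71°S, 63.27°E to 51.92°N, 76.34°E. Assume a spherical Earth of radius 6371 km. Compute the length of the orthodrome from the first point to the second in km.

cos σ = sin φ₁ sin φ₂ + cos φ₁ cos φ₂ cos Δλ
      = sin(-13.71°)sin(51.92°) + cos(-13.71°)cos(51.92°)cos(13.07°) = 0.3971
σ = 66.603° → d = Rσ = 6371·1.16244 = 7406 km

7406 km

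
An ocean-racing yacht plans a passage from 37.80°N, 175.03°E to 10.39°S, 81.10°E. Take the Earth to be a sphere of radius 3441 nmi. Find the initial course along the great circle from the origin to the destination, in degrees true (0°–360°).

264.1°

N = sin Δλ·cos φ₂ = -0.9813;  D = cos φ₁ sin φ₂ − sin φ₁ cos φ₂ cos Δλ = -0.1012
initial course = atan2(N, D) = 264.11°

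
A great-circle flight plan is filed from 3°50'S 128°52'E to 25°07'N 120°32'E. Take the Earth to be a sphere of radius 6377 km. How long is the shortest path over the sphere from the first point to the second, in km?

3346 km

Haversine: a = sin²(Δφ/2)+cos φ₁ cos φ₂ sin²(Δλ/2) = 0.06725;  σ = 2·atan2(√a,√(1−a))
σ = 30.060° → d = Rσ = 6377·0.52464 = 3346 km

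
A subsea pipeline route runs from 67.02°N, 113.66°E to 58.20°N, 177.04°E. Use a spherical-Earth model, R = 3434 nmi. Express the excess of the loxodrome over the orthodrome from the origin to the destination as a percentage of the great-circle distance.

4.2%

Great circle: σ = 0.5061 rad → d_gc = Rσ = 1738.0 nmi
Rhumb: Δφ = -0.1539, Δλ = +1.1062, Δψ = -0.3375, q = Δφ/Δψ = 0.4562 → d_rh = R√(Δφ²+q²Δλ²) = 1811.7 nmi
Excess = (1811.7 − 1738.0) / 1738.0 = 73.7 / 1738.0 = 4.24% ≈ 4.2%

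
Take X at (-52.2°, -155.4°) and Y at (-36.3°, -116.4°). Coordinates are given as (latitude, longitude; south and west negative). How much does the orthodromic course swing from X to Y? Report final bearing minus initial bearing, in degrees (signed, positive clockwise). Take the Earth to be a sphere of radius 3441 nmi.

-28.0°

At departure: θ₁ = atan2(sin Δλ cos φ₂, cos φ₁ sin φ₂ − sin φ₁ cos φ₂ cos Δλ) = 75.41°
At arrival: θ₂ = atan2(sin Δλ cos φ₁, −cos φ₂ sin φ₁ + sin φ₂ cos φ₁ cos Δλ) = 47.39°
Δθ = θ₂ − θ₁ = -28.0°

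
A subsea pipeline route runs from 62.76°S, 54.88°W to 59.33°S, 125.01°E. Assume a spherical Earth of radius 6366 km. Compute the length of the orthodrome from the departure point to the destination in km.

6434 km

Haversine: a = sin²(Δφ/2)+cos φ₁ cos φ₂ sin²(Δλ/2) = 0.23437;  σ = 2·atan2(√a,√(1−a))
σ = 57.910° → d = Rσ = 6366·1.01072 = 6434 km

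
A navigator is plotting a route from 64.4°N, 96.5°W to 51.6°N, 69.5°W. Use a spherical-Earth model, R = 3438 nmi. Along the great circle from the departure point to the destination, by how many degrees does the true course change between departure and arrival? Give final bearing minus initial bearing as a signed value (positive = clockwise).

+23.2°

At departure: θ₁ = atan2(sin Δλ cos φ₂, cos φ₁ sin φ₂ − sin φ₁ cos φ₂ cos Δλ) = 119.65°
At arrival: θ₂ = atan2(sin Δλ cos φ₁, −cos φ₂ sin φ₁ + sin φ₂ cos φ₁ cos Δλ) = 142.80°
Δθ = θ₂ − θ₁ = +23.2°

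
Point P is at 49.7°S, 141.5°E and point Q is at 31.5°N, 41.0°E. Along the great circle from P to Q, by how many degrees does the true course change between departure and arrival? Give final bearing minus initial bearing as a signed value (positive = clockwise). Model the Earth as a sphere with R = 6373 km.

+28.1°

At departure: θ₁ = atan2(sin Δλ cos φ₂, cos φ₁ sin φ₂ − sin φ₁ cos φ₂ cos Δλ) = 284.67°
At arrival: θ₂ = atan2(sin Δλ cos φ₁, −cos φ₂ sin φ₁ + sin φ₂ cos φ₁ cos Δλ) = 312.79°
Δθ = θ₂ − θ₁ = +28.1°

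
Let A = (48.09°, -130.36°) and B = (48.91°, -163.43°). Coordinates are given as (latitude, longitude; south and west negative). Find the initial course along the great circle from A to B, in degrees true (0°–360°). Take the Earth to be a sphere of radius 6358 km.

θ = atan2( sin Δλ·cos φ₂ ,  cos φ₁ sin φ₂ − sin φ₁ cos φ₂ cos Δλ )
  = atan2(-0.3586, +0.0935) = 284.62°

284.6°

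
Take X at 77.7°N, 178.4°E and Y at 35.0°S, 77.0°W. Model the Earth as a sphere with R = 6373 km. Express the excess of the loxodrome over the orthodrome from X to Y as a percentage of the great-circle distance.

Great circle: σ = 2.2198 rad → d_gc = Rσ = 14146.8 km
Rhumb: Δφ = -1.9670, Δλ = +1.8256, Δψ = -2.8808, q = Δφ/Δψ = 0.6828 → d_rh = R√(Δφ²+q²Δλ²) = 14840.8 km
Excess = (14840.8 − 14146.8) / 14146.8 = 694.0 / 14146.8 = 4.91% ≈ 4.9%

4.9%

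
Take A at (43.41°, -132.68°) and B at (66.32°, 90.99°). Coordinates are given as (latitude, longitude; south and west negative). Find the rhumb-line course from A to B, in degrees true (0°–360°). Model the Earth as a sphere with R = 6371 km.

286.8°

Δψ = ln[tan(π/4+φ₂/2)/tan(π/4+φ₁/2)] = +0.7197
Δλ = -2.3794 rad (taken the short way round)
course = atan2(Δλ, Δψ) = 286.83°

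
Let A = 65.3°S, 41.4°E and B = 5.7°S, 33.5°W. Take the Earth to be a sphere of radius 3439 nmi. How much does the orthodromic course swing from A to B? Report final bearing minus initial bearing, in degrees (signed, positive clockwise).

+54.3°

At departure: θ₁ = atan2(sin Δλ cos φ₂, cos φ₁ sin φ₂ − sin φ₁ cos φ₂ cos Δλ) = 281.42°
At arrival: θ₂ = atan2(sin Δλ cos φ₁, −cos φ₂ sin φ₁ + sin φ₂ cos φ₁ cos Δλ) = 335.69°
Δθ = θ₂ − θ₁ = +54.3°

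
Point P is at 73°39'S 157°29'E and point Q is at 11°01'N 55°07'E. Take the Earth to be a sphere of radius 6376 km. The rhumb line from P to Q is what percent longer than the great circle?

6.1%

Great circle: σ = 1.8158 rad → d_gc = Rσ = 11577.4 km
Rhumb: Δφ = +1.4777, Δλ = -1.7866, Δψ = +2.1338, q = Δφ/Δψ = 0.6925 → d_rh = R√(Δφ²+q²Δλ²) = 12288.5 km
Excess = (12288.5 − 11577.4) / 11577.4 = 711.1 / 11577.4 = 6.14% ≈ 6.1%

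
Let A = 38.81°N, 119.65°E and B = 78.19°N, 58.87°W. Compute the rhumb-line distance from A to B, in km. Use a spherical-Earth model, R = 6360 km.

Rhumb course C = atan2(Δλ, Δψ) with Δψ = ln[tan(π/4+φ₂/2)/tan(π/4+φ₁/2)] = +1.5328, Δλ = -3.1158 → C = 296.20°
d = R·|Δφ| / |cos C| = 6360·0.68731 / 0.44144 = 9902 km

9902 km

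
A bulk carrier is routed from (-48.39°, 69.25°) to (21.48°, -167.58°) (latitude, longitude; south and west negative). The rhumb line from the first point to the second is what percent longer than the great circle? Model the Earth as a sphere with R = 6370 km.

Great circle: σ = 2.2292 rad → d_gc = Rσ = 14200.1 km
Rhumb: Δφ = +1.2195, Δλ = +2.1497, Δψ = +1.3517, q = Δφ/Δψ = 0.9022 → d_rh = R√(Δφ²+q²Δλ²) = 14593.5 km
Excess = (14593.5 − 14200.1) / 14200.1 = 393.4 / 14200.1 = 2.77% ≈ 2.8%

2.8%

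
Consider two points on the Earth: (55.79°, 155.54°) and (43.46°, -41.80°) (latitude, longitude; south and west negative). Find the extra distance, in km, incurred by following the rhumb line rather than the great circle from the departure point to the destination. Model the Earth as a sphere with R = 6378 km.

2855 km

Great circle: cos σ = sin φ₁ sin φ₂ + cos φ₁ cos φ₂ cos Δλ,  σ = 1.3905 rad → d_gc = 8868.8 km
Rhumb line: Δψ = -0.3347, q = Δφ/Δψ = 0.6430, d_rh = R√(Δφ²+q²Δλ²) = 11724.2 km
Excess = 11724.2 − 8868.8 = 2855.4 ≈ 2855 km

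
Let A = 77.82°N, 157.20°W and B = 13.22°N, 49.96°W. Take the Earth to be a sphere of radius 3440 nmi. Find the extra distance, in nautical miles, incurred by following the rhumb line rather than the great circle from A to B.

Great circle: cos σ = sin φ₁ sin φ₂ + cos φ₁ cos φ₂ cos Δλ,  σ = 1.4074 rad → d_gc = 4841.5 nmi
Rhumb line: Δψ = -2.0050, q = Δφ/Δψ = 0.5623, d_rh = R√(Δφ²+q²Δλ²) = 5305.9 nmi
Excess = 5305.9 − 4841.5 = 464.4 ≈ 464 nmi

464 nmi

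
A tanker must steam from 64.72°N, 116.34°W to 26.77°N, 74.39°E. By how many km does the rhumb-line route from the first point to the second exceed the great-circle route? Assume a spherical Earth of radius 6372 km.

Great circle: cos σ = sin φ₁ sin φ₂ + cos φ₁ cos φ₂ cos Δλ,  σ = 1.5381 rad → d_gc = 9800.9 km
Rhumb line: Δψ = -1.0097, q = Δφ/Δψ = 0.6560, d_rh = R√(Δφ²+q²Δλ²) = 13049.8 km
Excess = 13049.8 − 9800.9 = 3248.9 ≈ 3249 km

3249 km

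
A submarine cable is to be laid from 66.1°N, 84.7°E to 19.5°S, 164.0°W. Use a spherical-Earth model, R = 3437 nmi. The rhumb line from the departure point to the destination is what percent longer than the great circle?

Great circle: σ = 2.0308 rad → d_gc = Rσ = 6979.7 nmi
Rhumb: Δφ = -1.4940, Δλ = +1.9426, Δψ = -1.9000, q = Δφ/Δψ = 0.7863 → d_rh = R√(Δφ²+q²Δλ²) = 7343.7 nmi
Excess = (7343.7 − 6979.7) / 6979.7 = 364.0 / 6979.7 = 5.22% ≈ 5.2%

5.2%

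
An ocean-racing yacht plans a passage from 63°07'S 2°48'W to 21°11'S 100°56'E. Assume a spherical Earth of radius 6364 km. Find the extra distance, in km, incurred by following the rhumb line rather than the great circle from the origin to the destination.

Great circle: cos σ = sin φ₁ sin φ₂ + cos φ₁ cos φ₂ cos Δλ,  σ = 1.3467 rad → d_gc = 8570.5 km
Rhumb line: Δψ = +1.0528, q = Δφ/Δψ = 0.6951, d_rh = R√(Δφ²+q²Δλ²) = 9265.2 km
Excess = 9265.2 − 8570.5 = 694.7 ≈ 695 km

695 km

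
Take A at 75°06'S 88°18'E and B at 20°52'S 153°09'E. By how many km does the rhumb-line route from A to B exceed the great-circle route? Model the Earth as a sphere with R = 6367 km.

236 km

Great circle: cos σ = sin φ₁ sin φ₂ + cos φ₁ cos φ₂ cos Δλ,  σ = 1.1081 rad → d_gc = 7055.5 km
Rhumb line: Δψ = +1.6618, q = Δφ/Δψ = 0.5696, d_rh = R√(Δφ²+q²Δλ²) = 7291.7 km
Excess = 7291.7 − 7055.5 = 236.2 ≈ 236 km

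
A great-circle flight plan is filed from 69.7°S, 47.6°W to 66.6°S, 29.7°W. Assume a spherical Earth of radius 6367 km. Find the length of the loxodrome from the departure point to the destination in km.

Δψ = ln[tan(π/4+φ₂/2)/tan(π/4+φ₁/2)] = +0.1456;  Δφ = +0.0541 rad,  Δλ = +0.3124 rad
q = Δφ/Δψ = 0.3716
d = R·√(Δφ² + q²Δλ²) = 6367·0.12807 = 815 km

815 km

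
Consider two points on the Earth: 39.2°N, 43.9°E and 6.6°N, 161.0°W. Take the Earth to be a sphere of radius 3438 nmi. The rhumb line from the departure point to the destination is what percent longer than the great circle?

11.8%

Great circle: σ = 2.2467 rad → d_gc = Rσ = 7724.2 nmi
Rhumb: Δφ = -0.5690, Δλ = +2.7070, Δψ = -0.6293, q = Δφ/Δψ = 0.9041 → d_rh = R√(Δφ²+q²Δλ²) = 8638.4 nmi
Excess = (8638.4 − 7724.2) / 7724.2 = 914.2 / 7724.2 = 11.84% ≈ 11.8%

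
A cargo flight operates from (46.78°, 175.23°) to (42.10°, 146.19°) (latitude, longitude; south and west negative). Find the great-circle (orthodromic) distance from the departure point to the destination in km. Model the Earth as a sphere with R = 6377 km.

2351 km

Haversine: a = sin²(Δφ/2)+cos φ₁ cos φ₂ sin²(Δλ/2) = 0.03361;  σ = 2·atan2(√a,√(1−a))
σ = 21.126° → d = Rσ = 6377·0.36873 = 2351 km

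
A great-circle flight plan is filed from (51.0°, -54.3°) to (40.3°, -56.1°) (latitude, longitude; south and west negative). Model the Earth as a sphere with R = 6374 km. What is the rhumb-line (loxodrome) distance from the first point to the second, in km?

1198 km

Rhumb course C = atan2(Δλ, Δψ) with Δψ = ln[tan(π/4+φ₂/2)/tan(π/4+φ₁/2)] = -0.2684, Δλ = -0.0314 → C = 186.68°
d = R·|Δφ| / |cos C| = 6374·0.18675 / 0.99322 = 1198 km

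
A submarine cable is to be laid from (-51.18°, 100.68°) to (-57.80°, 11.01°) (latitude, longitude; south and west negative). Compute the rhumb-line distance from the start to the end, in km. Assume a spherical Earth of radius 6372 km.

Δψ = ln[tan(π/4+φ₂/2)/tan(π/4+φ₁/2)] = -0.1995;  Δφ = -0.1155 rad,  Δλ = -1.5650 rad
q = Δφ/Δψ = 0.5792
d = R·√(Δφ² + q²Δλ²) = 6372·0.91388 = 5823 km

5823 km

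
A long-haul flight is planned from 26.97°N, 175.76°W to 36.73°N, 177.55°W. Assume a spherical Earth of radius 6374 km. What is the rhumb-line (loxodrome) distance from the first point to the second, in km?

1099 km

Δψ = ln[tan(π/4+φ₂/2)/tan(π/4+φ₁/2)] = +0.2010;  Δφ = +0.1703 rad,  Δλ = -0.0312 rad
q = Δφ/Δψ = 0.8476
d = R·√(Δφ² + q²Δλ²) = 6374·0.17239 = 1099 km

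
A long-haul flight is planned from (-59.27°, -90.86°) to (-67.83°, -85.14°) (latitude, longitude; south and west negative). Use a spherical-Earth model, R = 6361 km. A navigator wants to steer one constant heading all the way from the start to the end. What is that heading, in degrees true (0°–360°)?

163.6°

Meridional parts: M(φ₁)=-1.2918, M(φ₂)=-1.6300 → ΔM = -0.3383;  Δλ = +0.0998 rad
tan C = Δλ / ΔM = -0.2951 → C = 163.56°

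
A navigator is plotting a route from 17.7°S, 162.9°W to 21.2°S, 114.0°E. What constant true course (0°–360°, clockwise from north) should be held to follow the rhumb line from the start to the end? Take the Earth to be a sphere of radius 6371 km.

Δψ = ln[tan(π/4+φ₂/2)/tan(π/4+φ₁/2)] = -0.0648
Δλ = -1.4504 rad (taken the short way round)
course = atan2(Δλ, Δψ) = 267.44°

267.4°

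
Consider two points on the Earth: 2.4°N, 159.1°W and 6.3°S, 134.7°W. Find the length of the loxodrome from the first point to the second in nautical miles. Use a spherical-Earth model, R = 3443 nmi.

1555 nmi

Rhumb course C = atan2(Δλ, Δψ) with Δψ = ln[tan(π/4+φ₂/2)/tan(π/4+φ₁/2)] = -0.1521, Δλ = +0.4259 → C = 109.65°
d = R·|Δφ| / |cos C| = 3443·0.15184 / 0.33631 = 1555 nmi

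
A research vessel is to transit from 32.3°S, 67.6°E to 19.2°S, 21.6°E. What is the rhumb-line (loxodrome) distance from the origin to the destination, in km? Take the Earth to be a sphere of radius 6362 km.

Δψ = ln[tan(π/4+φ₂/2)/tan(π/4+φ₁/2)] = +0.2547;  Δφ = +0.2286 rad,  Δλ = -0.8029 rad
q = Δφ/Δψ = 0.8978
d = R·√(Δφ² + q²Δλ²) = 6362·0.75621 = 4811 km

4811 km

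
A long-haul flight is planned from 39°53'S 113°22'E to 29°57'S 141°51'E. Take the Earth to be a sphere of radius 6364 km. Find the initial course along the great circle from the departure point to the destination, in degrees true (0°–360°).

75.7°

θ = atan2( sin Δλ·cos φ₂ ,  cos φ₁ sin φ₂ − sin φ₁ cos φ₂ cos Δλ )
  = atan2(+0.4132, +0.1053) = 75.71°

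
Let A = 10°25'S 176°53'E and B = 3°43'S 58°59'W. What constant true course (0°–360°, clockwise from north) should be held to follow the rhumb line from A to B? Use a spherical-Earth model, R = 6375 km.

86.9°

Δψ = ln[tan(π/4+φ₂/2)/tan(π/4+φ₁/2)] = +0.1179
Δλ = +2.1665 rad (taken the short way round)
course = atan2(Δλ, Δψ) = 86.89°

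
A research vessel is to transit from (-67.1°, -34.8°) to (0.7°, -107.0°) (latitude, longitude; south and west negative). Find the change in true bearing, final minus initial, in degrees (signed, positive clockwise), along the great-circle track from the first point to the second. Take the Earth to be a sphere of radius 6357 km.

+51.4°

At departure: θ₁ = atan2(sin Δλ cos φ₂, cos φ₁ sin φ₂ − sin φ₁ cos φ₂ cos Δλ) = 286.74°
At arrival: θ₂ = atan2(sin Δλ cos φ₁, −cos φ₂ sin φ₁ + sin φ₂ cos φ₁ cos Δλ) = 338.12°
Δθ = θ₂ − θ₁ = +51.4°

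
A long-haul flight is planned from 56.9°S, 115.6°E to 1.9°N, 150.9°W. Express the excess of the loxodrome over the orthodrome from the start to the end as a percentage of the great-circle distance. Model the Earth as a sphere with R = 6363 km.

3.6%

Great circle: σ = 1.6319 rad → d_gc = Rσ = 10384.0 km
Rhumb: Δφ = +1.0263, Δλ = +1.6319, Δψ = +1.2466, q = Δφ/Δψ = 0.8232 → d_rh = R√(Δφ²+q²Δλ²) = 10756.8 km
Excess = (10756.8 − 10384.0) / 10384.0 = 372.8 / 10384.0 = 3.59% ≈ 3.6%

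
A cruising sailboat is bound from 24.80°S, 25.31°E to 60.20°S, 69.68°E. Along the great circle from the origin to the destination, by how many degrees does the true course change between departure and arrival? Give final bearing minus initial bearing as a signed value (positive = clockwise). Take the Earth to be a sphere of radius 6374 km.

Initial bearing θ₁ = atan2(sin Δλ cos φ₂, cos φ₁ sin φ₂ − sin φ₁ cos φ₂ cos Δλ) = 151.45°
Final bearing θ₂ = (initial bearing from the destination back to the start) + 180° = 119.19°
Δθ = θ₂ − θ₁ = -32.3°

-32.3°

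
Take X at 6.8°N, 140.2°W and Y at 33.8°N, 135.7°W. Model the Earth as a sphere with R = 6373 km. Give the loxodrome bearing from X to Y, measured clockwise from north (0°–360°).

8.8°

Δψ = ln[tan(π/4+φ₂/2)/tan(π/4+φ₁/2)] = +0.5085
Δλ = +0.0785 rad (taken the short way round)
course = atan2(Δλ, Δψ) = 8.78°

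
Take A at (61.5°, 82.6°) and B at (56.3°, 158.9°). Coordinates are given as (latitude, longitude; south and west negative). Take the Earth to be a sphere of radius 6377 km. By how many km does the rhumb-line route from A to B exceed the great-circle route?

Great circle: cos σ = sin φ₁ sin φ₂ + cos φ₁ cos φ₂ cos Δλ,  σ = 0.6537 rad → d_gc = 4168.7 km
Rhumb line: Δψ = -0.1761, q = Δφ/Δψ = 0.5154, d_rh = R√(Δφ²+q²Δλ²) = 4414.8 km
Excess = 4414.8 − 4168.7 = 246.1 ≈ 246 km

246 km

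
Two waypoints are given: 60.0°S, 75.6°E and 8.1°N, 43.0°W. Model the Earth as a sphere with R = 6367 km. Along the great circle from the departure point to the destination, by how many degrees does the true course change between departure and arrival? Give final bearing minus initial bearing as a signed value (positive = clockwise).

+83.3°

At departure: θ₁ = atan2(sin Δλ cos φ₂, cos φ₁ sin φ₂ − sin φ₁ cos φ₂ cos Δλ) = 248.64°
At arrival: θ₂ = atan2(sin Δλ cos φ₁, −cos φ₂ sin φ₁ + sin φ₂ cos φ₁ cos Δλ) = 331.94°
Δθ = θ₂ − θ₁ = +83.3°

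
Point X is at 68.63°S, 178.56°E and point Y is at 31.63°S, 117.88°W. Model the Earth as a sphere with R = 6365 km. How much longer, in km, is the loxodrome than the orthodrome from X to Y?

Great circle: cos σ = sin φ₁ sin φ₂ + cos φ₁ cos φ₂ cos Δλ,  σ = 0.8937 rad → d_gc = 5688.5 km
Rhumb line: Δψ = +1.0853, q = Δφ/Δψ = 0.5950, d_rh = R√(Δφ²+q²Δλ²) = 5877.7 km
Excess = 5877.7 − 5688.5 = 189.2 ≈ 189 km

189 km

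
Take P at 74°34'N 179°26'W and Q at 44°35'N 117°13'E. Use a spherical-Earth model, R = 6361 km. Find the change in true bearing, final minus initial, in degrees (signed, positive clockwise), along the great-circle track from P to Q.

-57.7°

At departure: θ₁ = atan2(sin Δλ cos φ₂, cos φ₁ sin φ₂ − sin φ₁ cos φ₂ cos Δλ) = 259.22°
At arrival: θ₂ = atan2(sin Δλ cos φ₁, −cos φ₂ sin φ₁ + sin φ₂ cos φ₁ cos Δλ) = 201.53°
Δθ = θ₂ − θ₁ = -57.7°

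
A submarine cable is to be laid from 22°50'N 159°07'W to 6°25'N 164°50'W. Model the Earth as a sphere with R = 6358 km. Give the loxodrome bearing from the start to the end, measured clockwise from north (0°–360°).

198.6°

Meridional parts: M(φ₁)=+0.4095, M(φ₂)=+0.1122 → ΔM = -0.2973;  Δλ = -0.0998 rad
tan C = Δλ / ΔM = +0.3356 → C = 198.55°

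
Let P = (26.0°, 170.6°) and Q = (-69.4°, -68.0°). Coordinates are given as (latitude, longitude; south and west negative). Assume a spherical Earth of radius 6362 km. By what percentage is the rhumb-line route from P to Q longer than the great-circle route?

6.4%

Great circle: σ = 2.1835 rad → d_gc = Rσ = 13891.6 km
Rhumb: Δφ = -1.6650, Δλ = +2.1188, Δψ = -2.1754, q = Δφ/Δψ = 0.7654 → d_rh = R√(Δφ²+q²Δλ²) = 14787.1 km
Excess = (14787.1 − 13891.6) / 13891.6 = 895.5 / 13891.6 = 6.446% ≈ 6.4%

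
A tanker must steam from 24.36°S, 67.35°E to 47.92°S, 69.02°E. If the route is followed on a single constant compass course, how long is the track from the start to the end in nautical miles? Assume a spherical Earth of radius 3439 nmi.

1416 nmi

Δψ = ln[tan(π/4+φ₂/2)/tan(π/4+φ₁/2)] = -0.5168;  Δφ = -0.4112 rad,  Δλ = +0.0291 rad
q = Δφ/Δψ = 0.7957
d = R·√(Δφ² + q²Δλ²) = 3439·0.41185 = 1416 nmi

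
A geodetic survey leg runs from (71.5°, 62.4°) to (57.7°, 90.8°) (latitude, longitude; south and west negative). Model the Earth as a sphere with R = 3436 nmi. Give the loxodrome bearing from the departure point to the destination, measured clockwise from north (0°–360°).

Meridional parts: M(φ₁)=+1.8149, M(φ₂)=+1.2393 → ΔM = -0.5755;  Δλ = +0.4957 rad
tan C = Δλ / ΔM = -0.8612 → C = 139.26°

139.3°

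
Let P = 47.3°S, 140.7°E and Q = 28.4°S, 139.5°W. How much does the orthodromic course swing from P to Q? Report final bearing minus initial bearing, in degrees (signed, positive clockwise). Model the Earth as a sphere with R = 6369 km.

-55.0°

At departure: θ₁ = atan2(sin Δλ cos φ₂, cos φ₁ sin φ₂ − sin φ₁ cos φ₂ cos Δλ) = 103.51°
At arrival: θ₂ = atan2(sin Δλ cos φ₁, −cos φ₂ sin φ₁ + sin φ₂ cos φ₁ cos Δλ) = 48.56°
Δθ = θ₂ − θ₁ = -55.0°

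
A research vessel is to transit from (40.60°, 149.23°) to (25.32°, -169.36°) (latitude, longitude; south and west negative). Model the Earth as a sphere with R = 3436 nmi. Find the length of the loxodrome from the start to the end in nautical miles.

Rhumb course C = atan2(Δλ, Δψ) with Δψ = ln[tan(π/4+φ₂/2)/tan(π/4+φ₁/2)] = -0.3196, Δλ = +0.7227 → C = 113.85°
d = R·|Δφ| / |cos C| = 3436·0.26669 / 0.40442 = 2266 nmi

2266 nmi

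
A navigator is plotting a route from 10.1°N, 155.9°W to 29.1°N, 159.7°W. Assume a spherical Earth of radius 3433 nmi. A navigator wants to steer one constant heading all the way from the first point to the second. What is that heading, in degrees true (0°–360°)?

Δψ = ln[tan(π/4+φ₂/2)/tan(π/4+φ₁/2)] = +0.3541
Δλ = -0.0663 rad (taken the short way round)
course = atan2(Δλ, Δψ) = 349.39°

349.4°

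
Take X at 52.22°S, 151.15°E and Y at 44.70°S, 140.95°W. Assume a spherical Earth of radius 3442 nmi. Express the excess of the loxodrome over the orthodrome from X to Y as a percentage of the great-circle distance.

3.6%

Great circle: σ = 0.7673 rad → d_gc = Rσ = 2641.1 nmi
Rhumb: Δφ = +0.1312, Δλ = +1.1851, Δψ = +0.1984, q = Δφ/Δψ = 0.6615 → d_rh = R√(Δφ²+q²Δλ²) = 2735.6 nmi
Excess = (2735.6 − 2641.1) / 2641.1 = 94.5 / 2641.1 = 3.58% ≈ 3.6%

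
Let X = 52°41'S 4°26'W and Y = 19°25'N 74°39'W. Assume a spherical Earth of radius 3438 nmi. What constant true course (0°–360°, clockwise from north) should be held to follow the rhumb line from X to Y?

319.4°

Meridional parts: M(φ₁)=-1.0857, M(φ₂)=+0.3456 → ΔM = +1.4312;  Δλ = -1.2255 rad
tan C = Δλ / ΔM = -0.8563 → C = 319.43°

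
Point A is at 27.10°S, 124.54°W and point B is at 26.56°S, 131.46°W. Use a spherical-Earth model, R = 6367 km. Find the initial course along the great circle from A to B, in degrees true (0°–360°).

273.4°

N = sin Δλ·cos φ₂ = -0.1078;  D = cos φ₁ sin φ₂ − sin φ₁ cos φ₂ cos Δλ = +0.0065
initial course = atan2(N, D) = 273.43°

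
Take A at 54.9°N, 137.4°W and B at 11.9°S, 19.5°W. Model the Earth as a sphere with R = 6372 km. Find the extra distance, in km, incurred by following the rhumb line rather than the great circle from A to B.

Great circle: cos σ = sin φ₁ sin φ₂ + cos φ₁ cos φ₂ cos Δλ,  σ = 2.0175 rad → d_gc = 12855.4 km
Rhumb line: Δψ = -1.3604, q = Δφ/Δψ = 0.8570, d_rh = R√(Δφ²+q²Δλ²) = 13470.8 km
Excess = 13470.8 − 12855.4 = 615.4 ≈ 615 km

615 km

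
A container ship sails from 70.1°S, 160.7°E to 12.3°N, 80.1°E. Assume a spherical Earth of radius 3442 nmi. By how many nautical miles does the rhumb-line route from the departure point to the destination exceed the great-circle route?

185 nmi

Great circle: cos σ = sin φ₁ sin φ₂ + cos φ₁ cos φ₂ cos Δλ,  σ = 1.7173 rad → d_gc = 5911.0 nmi
Rhumb line: Δψ = +1.9569, q = Δφ/Δψ = 0.7349, d_rh = R√(Δφ²+q²Δλ²) = 6096.4 nmi
Excess = 6096.4 − 5911.0 = 185.4 ≈ 185 nmi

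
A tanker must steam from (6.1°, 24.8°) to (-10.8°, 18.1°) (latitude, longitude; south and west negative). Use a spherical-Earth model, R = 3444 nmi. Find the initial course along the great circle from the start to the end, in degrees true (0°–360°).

N = sin Δλ·cos φ₂ = -0.1146;  D = cos φ₁ sin φ₂ − sin φ₁ cos φ₂ cos Δλ = -0.2900
initial course = atan2(N, D) = 201.56°

201.6°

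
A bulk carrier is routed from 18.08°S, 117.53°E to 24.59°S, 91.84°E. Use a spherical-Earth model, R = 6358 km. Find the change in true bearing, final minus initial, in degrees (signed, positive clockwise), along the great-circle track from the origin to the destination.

+9.5°

At departure: θ₁ = atan2(sin Δλ cos φ₂, cos φ₁ sin φ₂ − sin φ₁ cos φ₂ cos Δλ) = 250.28°
At arrival: θ₂ = atan2(sin Δλ cos φ₁, −cos φ₂ sin φ₁ + sin φ₂ cos φ₁ cos Δλ) = 259.78°
Δθ = θ₂ − θ₁ = +9.5°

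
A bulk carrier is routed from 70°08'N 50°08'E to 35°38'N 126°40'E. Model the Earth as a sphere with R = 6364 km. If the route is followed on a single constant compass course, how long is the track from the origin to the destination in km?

Δψ = ln[tan(π/4+φ₂/2)/tan(π/4+φ₁/2)] = -1.0759;  Δφ = -0.6021 rad,  Δλ = +1.3358 rad
q = Δφ/Δψ = 0.5597
d = R·√(Δφ² + q²Δλ²) = 6364·0.95994 = 6109 km

6109 km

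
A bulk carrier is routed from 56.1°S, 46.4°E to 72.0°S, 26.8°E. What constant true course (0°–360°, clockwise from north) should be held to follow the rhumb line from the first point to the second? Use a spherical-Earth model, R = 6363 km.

207.6°

Meridional parts: M(φ₁)=-1.1882, M(φ₂)=-1.8427 → ΔM = -0.6546;  Δλ = -0.3421 rad
tan C = Δλ / ΔM = +0.5226 → C = 207.59°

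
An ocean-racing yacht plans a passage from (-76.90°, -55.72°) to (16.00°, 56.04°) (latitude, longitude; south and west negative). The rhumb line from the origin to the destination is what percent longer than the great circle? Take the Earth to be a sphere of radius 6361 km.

Great circle: σ = 1.9275 rad → d_gc = Rσ = 12261.1 km
Rhumb: Δφ = +1.6214, Δλ = +1.9506, Δψ = +2.4473, q = Δφ/Δψ = 0.6625 → d_rh = R√(Δφ²+q²Δλ²) = 13188.9 km
Excess = (13188.9 − 12261.1) / 12261.1 = 927.8 / 12261.1 = 7.57% ≈ 7.6%

7.6%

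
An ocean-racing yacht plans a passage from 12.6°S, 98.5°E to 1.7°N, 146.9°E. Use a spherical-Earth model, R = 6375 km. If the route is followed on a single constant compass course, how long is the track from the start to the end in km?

5578 km

Δψ = ln[tan(π/4+φ₂/2)/tan(π/4+φ₁/2)] = +0.2514;  Δφ = +0.2496 rad,  Δλ = +0.8447 rad
q = Δφ/Δψ = 0.9928
d = R·√(Δφ² + q²Δλ²) = 6375·0.87504 = 5578 km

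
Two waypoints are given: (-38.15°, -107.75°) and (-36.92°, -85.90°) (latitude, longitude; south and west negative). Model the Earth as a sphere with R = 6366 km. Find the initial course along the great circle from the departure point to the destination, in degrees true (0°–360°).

92.7°

N = sin Δλ·cos φ₂ = +0.2975;  D = cos φ₁ sin φ₂ − sin φ₁ cos φ₂ cos Δλ = -0.0140
initial course = atan2(N, D) = 92.70°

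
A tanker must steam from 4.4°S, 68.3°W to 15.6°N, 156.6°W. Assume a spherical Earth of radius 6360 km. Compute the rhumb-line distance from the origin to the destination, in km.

9955 km

Rhumb course C = atan2(Δλ, Δψ) with Δψ = ln[tan(π/4+φ₂/2)/tan(π/4+φ₁/2)] = +0.3526, Δλ = -1.5411 → C = 282.89°
d = R·|Δφ| / |cos C| = 6360·0.34907 / 0.22301 = 9955 km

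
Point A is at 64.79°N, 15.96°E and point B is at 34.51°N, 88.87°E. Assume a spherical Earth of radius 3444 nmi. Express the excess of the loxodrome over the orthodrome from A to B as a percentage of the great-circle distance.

4.4%

Great circle: σ = 0.9075 rad → d_gc = Rσ = 3125.4 nmi
Rhumb: Δφ = -0.5285, Δλ = +1.2725, Δψ = -0.8554, q = Δφ/Δψ = 0.6178 → d_rh = R√(Δφ²+q²Δλ²) = 3262.6 nmi
Excess = (3262.6 − 3125.4) / 3125.4 = 137.2 / 3125.4 = 4.39% ≈ 4.4%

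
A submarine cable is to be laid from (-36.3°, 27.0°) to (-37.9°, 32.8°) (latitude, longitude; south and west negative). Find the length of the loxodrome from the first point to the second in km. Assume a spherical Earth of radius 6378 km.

Rhumb course C = atan2(Δλ, Δψ) with Δψ = ln[tan(π/4+φ₂/2)/tan(π/4+φ₁/2)] = -0.0350, Δλ = +0.1012 → C = 109.08°
d = R·|Δφ| / |cos C| = 6378·0.02793 / 0.32689 = 545 km

545 km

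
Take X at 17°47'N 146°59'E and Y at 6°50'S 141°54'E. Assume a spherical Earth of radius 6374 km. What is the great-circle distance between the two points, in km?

Haversine: a = sin²(Δφ/2)+cos φ₁ cos φ₂ sin²(Δλ/2) = 0.04730;  σ = 2·atan2(√a,√(1−a))
σ = 25.123° → d = Rσ = 6374·0.43848 = 2795 km

2795 km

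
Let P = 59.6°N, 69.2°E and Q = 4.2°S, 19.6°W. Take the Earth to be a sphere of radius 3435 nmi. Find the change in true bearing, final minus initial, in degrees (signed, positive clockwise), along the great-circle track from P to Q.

Initial bearing θ₁ = atan2(sin Δλ cos φ₂, cos φ₁ sin φ₂ − sin φ₁ cos φ₂ cos Δλ) = 266.84°
Final bearing θ₂ = (initial bearing from the destination back to the start) + 180° = 210.44°
Δθ = θ₂ − θ₁ = -56.4°

-56.4°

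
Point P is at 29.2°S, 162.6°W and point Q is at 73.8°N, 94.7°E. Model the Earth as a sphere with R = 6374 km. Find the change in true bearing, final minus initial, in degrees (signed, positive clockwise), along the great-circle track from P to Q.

-74.6°

Initial bearing θ₁ = atan2(sin Δλ cos φ₂, cos φ₁ sin φ₂ − sin φ₁ cos φ₂ cos Δλ) = 341.39°
Final bearing θ₂ = (initial bearing from the destination back to the start) + 180° = 266.76°
Δθ = θ₂ − θ₁ = -74.6°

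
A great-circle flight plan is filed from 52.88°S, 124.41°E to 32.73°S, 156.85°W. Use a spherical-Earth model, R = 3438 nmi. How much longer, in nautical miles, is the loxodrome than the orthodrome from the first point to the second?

146 nmi

Great circle: cos σ = sin φ₁ sin φ₂ + cos φ₁ cos φ₂ cos Δλ,  σ = 1.0119 rad → d_gc = 3478.9 nmi
Rhumb line: Δψ = +0.4862, q = Δφ/Δψ = 0.7233, d_rh = R√(Δφ²+q²Δλ²) = 3624.9 nmi
Excess = 3624.9 − 3478.9 = 146.0 ≈ 146 nmi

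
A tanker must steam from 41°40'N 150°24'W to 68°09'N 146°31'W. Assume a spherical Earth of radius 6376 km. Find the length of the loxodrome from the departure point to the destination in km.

2957 km

Rhumb course C = atan2(Δλ, Δψ) with Δψ = ln[tan(π/4+φ₂/2)/tan(π/4+φ₁/2)] = +0.8436, Δλ = +0.0678 → C = 4.59°
d = R·|Δφ| / |cos C| = 6376·0.46222 / 0.99679 = 2957 km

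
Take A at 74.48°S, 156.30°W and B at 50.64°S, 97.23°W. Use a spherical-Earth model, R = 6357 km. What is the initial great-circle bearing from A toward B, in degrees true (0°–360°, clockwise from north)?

θ = atan2( sin Δλ·cos φ₂ ,  cos φ₁ sin φ₂ − sin φ₁ cos φ₂ cos Δλ )
  = atan2(+0.5440, +0.1072) = 78.85°

78.9°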